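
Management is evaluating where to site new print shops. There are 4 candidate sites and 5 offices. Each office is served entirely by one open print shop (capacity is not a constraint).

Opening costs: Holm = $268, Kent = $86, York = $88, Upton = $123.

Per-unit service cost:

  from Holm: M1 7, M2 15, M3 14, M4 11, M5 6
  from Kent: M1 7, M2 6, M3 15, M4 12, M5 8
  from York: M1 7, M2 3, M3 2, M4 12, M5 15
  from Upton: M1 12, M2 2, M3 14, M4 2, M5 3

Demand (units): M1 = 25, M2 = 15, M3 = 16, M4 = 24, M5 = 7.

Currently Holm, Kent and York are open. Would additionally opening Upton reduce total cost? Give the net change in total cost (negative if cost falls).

Yes — net change −129 (cost falls by 129).

Current service cost with {Holm, Kent, York}: 558.
Adding Upton: each office re-picks its cheapest; new service cost 306, saving 252.
Extra fixed cost: 123. Net change = 123 − 252 = -129.
(Totals: 1000 → 871.)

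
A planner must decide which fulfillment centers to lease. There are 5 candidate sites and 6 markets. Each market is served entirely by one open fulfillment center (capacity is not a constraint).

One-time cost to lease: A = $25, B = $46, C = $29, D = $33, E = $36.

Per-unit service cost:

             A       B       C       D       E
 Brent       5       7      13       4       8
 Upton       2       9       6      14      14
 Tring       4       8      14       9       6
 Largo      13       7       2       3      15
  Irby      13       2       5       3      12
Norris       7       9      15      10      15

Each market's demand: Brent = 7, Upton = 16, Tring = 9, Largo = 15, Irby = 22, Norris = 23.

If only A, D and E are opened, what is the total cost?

Total cost: 462

Each market is assigned to its cheapest site among the open ones.
{A, D, E}: Brent→D 4·7=28, Upton→A 2·16=32, Tring→A 4·9=36, Largo→D 3·15=45, Irby→D 3·22=66, Norris→A 7·23=161. Service 368; fixed 94; total 462.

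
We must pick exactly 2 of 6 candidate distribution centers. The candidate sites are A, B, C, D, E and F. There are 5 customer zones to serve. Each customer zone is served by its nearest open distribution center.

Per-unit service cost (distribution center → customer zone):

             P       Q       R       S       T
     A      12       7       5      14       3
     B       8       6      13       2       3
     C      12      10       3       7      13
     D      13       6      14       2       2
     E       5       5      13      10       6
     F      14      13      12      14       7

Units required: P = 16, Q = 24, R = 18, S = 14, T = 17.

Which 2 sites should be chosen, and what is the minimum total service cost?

Choose B and C; total service cost 405.

With exactly 2 open, each customer zone uses its cheapest among the chosen.
{B, C}: P→B 8·16=128, Q→B 6·24=144, R→C 3·18=54, S→B 2·14=28, T→B 3·17=51. Service cost 405.
{A, B}: service cost 441
{C, D}: service cost 452
Among all 15 size-2 choices, {B, C} is lowest.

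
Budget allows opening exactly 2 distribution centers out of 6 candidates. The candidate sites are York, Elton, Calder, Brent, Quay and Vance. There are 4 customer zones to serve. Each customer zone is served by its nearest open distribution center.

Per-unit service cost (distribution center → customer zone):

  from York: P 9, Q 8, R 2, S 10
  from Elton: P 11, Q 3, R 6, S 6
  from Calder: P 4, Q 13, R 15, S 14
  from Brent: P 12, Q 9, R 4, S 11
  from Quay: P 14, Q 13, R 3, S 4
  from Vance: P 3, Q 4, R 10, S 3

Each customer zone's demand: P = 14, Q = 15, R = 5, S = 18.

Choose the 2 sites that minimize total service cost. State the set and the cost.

With exactly 2 open, each customer zone uses its cheapest among the chosen.
{York, Vance}: P→Vance 3·14=42, Q→Vance 4·15=60, R→York 2·5=10, S→Vance 3·18=54. Service cost 166.
{Elton, Vance}: service cost 171
{Quay, Vance}: service cost 171
Among all 15 size-2 choices, {York, Vance} is lowest.

Choose York and Vance; total service cost 166.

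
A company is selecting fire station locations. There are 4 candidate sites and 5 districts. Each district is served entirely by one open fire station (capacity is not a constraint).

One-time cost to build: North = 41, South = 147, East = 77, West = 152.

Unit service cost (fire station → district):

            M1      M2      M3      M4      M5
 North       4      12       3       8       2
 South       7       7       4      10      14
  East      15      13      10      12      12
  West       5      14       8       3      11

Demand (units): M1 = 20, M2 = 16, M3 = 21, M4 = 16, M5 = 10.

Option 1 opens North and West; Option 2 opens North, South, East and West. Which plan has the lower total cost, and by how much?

Option 1 is cheaper by 144.

Option 1: {North, West}: M1→North 4·20=80, M2→North 12·16=192, M3→North 3·21=63, M4→West 3·16=48, M5→North 2·10=20. Service 403; fixed 193; total 596.
Option 2: {North, South, East, West}: M1→North 4·20=80, M2→South 7·16=112, M3→North 3·21=63, M4→West 3·16=48, M5→North 2·10=20. Service 323; fixed 417; total 740.
Difference: |596 − 740| = 144.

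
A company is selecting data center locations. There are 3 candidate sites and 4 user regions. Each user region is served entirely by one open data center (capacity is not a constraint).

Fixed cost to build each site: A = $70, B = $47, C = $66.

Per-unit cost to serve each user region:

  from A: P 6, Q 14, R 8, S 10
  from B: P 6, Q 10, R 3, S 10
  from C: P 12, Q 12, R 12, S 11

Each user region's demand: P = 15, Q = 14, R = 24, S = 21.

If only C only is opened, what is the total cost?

Total cost: 933

Each user region is assigned to its cheapest site among the open ones.
{C}: P→C 12·15=180, Q→C 12·14=168, R→C 12·24=288, S→C 11·21=231. Service 867; fixed 66; total 933.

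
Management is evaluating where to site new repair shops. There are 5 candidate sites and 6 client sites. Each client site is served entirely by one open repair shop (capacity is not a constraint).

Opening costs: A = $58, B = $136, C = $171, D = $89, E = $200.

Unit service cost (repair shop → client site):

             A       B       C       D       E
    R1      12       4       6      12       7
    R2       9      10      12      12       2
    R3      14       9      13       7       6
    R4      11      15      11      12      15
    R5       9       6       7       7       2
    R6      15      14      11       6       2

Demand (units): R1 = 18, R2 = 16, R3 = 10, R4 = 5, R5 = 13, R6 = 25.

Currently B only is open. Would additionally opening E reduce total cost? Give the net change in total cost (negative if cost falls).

Current service cost with {B}: 825.
Adding E: each client site re-picks its cheapest; new service cost 315, saving 510.
Extra fixed cost: 200. Net change = 200 − 510 = -310.
(Totals: 961 → 651.)

Yes — net change −310 (cost falls by 310).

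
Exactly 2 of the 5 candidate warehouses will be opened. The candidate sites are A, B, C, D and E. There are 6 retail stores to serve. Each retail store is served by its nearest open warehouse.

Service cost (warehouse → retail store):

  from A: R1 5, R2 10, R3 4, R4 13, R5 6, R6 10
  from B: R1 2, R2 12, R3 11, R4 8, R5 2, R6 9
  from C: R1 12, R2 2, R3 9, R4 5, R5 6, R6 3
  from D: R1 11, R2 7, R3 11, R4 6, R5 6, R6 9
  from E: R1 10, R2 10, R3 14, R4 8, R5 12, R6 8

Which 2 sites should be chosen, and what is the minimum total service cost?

With exactly 2 open, each retail store uses its cheapest among the chosen.
{B, C}: R1→B 2, R2→C 2, R3→C 9, R4→C 5, R5→B 2, R6→C 3. Service cost 23.
{A, C}: service cost 25
{A, B}: service cost 35
Among all 10 size-2 choices, {B, C} is lowest.

Choose B and C; total service cost 23.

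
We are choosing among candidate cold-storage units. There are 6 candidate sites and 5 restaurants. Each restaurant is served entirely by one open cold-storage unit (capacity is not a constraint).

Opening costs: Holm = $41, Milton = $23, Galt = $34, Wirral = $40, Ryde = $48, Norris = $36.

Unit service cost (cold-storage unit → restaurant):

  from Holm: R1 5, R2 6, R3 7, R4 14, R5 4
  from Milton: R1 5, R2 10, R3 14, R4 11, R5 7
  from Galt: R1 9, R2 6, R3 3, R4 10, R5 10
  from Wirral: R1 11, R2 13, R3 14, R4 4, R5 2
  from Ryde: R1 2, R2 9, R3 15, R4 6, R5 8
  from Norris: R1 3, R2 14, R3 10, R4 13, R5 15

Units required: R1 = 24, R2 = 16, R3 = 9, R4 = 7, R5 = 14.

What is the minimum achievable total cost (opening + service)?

For any fixed open set, each restaurant goes to its cheapest open site; total = fixed + service.
{Galt, Wirral, Ryde}: R1→Ryde 2·24=48, R2→Galt 6·16=96, R3→Galt 3·9=27, R4→Wirral 4·7=28, R5→Wirral 2·14=28. Service 227; fixed 122; total 349.
{Galt, Wirral, Norris}: service 251 + fixed 110 = 361
{Milton, Galt, Wirral, Ryde}: R1→Ryde 2·24=48, R2→Galt 6·16=96, R3→Galt 3·9=27, R4→Wirral 4·7=28, R5→Wirral 2·14=28. Service 227; fixed 145; total 372.
{Holm, Milton, Galt, Wirral, Ryde, Norris}: service 227 + fixed 222 = 449
No other subset beats 349.

Minimum total cost: 349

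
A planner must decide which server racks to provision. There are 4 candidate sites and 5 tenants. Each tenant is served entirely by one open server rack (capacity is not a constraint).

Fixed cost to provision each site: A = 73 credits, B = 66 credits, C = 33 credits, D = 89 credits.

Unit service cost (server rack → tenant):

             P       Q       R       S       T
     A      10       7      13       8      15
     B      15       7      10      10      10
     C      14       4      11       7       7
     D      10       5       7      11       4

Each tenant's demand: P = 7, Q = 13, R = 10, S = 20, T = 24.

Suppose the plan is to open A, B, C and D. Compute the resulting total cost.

Total cost: 689

Each tenant is assigned to its cheapest site among the open ones.
{A, B, C, D}: P→A 10·7=70, Q→C 4·13=52, R→D 7·10=70, S→C 7·20=140, T→D 4·24=96. Service 428; fixed 261; total 689.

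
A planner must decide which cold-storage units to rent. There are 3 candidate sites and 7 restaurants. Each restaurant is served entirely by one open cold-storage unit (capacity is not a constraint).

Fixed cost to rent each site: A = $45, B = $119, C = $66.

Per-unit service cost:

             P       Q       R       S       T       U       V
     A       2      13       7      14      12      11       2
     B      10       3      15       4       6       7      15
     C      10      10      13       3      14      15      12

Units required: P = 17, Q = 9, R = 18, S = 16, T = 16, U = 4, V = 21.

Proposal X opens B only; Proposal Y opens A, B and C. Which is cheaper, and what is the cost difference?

Proposal Y is cheaper by 458.

Proposal X: {B}: P→B 10·17=170, Q→B 3·9=27, R→B 15·18=270, S→B 4·16=64, T→B 6·16=96, U→B 7·4=28, V→B 15·21=315. Service 970; fixed 119; total 1089.
Proposal Y: {A, B, C}: P→A 2·17=34, Q→B 3·9=27, R→A 7·18=126, S→C 3·16=48, T→B 6·16=96, U→B 7·4=28, V→A 2·21=42. Service 401; fixed 230; total 631.
Difference: |1089 − 631| = 458.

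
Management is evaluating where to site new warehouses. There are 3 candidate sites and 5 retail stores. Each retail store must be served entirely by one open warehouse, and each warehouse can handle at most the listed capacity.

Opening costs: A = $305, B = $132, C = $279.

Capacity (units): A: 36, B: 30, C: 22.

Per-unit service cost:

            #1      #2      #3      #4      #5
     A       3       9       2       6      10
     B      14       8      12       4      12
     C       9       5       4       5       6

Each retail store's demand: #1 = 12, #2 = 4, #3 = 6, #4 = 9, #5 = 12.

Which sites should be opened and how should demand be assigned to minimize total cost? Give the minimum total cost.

Open {A, B}: #1→A 3·12=36, #2→B 8·4=32, #3→A 2·6=12, #4→B 4·9=36, #5→A 10·12=120.
Loads: A carries 30/36, B carries 13/30. Service 236; fixed 437; total 673.
Next best feasible plan costs 677.

Minimum total cost: 673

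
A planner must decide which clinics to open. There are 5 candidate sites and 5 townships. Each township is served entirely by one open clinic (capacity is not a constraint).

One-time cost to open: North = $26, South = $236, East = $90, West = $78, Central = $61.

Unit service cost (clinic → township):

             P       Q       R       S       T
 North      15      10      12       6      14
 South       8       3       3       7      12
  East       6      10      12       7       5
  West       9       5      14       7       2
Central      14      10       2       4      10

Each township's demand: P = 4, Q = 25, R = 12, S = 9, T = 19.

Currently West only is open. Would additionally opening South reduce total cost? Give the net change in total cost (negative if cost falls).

Current service cost with {West}: 430.
Adding South: each township re-picks its cheapest; new service cost 244, saving 186.
Extra fixed cost: 236. Net change = 236 − 186 = 50.
(Totals: 508 → 558.)

No — net change +50 (cost rises by 50).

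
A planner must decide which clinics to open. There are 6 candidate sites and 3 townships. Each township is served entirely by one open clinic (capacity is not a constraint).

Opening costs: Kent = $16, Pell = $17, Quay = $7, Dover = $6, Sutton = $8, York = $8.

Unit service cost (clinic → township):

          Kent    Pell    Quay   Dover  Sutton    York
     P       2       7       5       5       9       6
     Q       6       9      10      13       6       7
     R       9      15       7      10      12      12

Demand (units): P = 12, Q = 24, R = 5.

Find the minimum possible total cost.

Minimum total cost: 226

For any fixed open set, each township goes to its cheapest open site; total = fixed + service.
{Kent, Quay}: P→Kent 2·12=24, Q→Kent 6·24=144, R→Quay 7·5=35. Service 203; fixed 23; total 226.
{Kent}: P→Kent 2·12=24, Q→Kent 6·24=144, R→Kent 9·5=45. Service 213; fixed 16; total 229.
{Kent, Quay, Dover}: service 203 + fixed 29 = 232
{Kent, Pell, Quay, Dover, Sutton, York}: service 203 + fixed 62 = 265
No other subset beats 226.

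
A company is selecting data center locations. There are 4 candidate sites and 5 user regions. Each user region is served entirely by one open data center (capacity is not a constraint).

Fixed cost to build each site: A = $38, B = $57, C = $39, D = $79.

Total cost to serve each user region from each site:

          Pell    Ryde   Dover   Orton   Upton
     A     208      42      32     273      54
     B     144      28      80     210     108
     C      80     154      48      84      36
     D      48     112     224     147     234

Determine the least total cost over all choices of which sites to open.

Minimum total cost: 351

For any fixed open set, each user region goes to its cheapest open site; total = fixed + service.
{A, C}: Pell→C 80, Ryde→A 42, Dover→A 32, Orton→C 84, Upton→C 36. Service 274; fixed 77; total 351.
{B, C}: Pell→C 80, Ryde→B 28, Dover→C 48, Orton→C 84, Upton→C 36. Service 276; fixed 96; total 372.
{A, B, C}: Pell→C 80, Ryde→B 28, Dover→A 32, Orton→C 84, Upton→C 36. Service 260; fixed 134; total 394.
{A, B, C, D}: Pell→D 48, Ryde→B 28, Dover→A 32, Orton→C 84, Upton→C 36. Service 228; fixed 213; total 441.
No other subset beats 351.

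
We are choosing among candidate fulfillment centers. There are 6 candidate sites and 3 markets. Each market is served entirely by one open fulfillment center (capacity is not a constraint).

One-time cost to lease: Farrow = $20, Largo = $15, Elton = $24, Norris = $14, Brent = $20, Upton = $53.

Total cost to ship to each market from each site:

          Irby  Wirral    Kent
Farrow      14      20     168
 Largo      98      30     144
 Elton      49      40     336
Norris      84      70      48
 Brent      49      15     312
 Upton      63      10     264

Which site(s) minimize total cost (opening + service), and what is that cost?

For any fixed open set, each market goes to its cheapest open site; total = fixed + service.
{Farrow, Norris}: Irby→Farrow 14, Wirral→Farrow 20, Kent→Norris 48. Service 82; fixed 34; total 116.
{Farrow, Largo, Norris}: Irby→Farrow 14, Wirral→Farrow 20, Kent→Norris 48. Service 82; fixed 49; total 131.
{Farrow, Norris, Brent}: Irby→Farrow 14, Wirral→Brent 15, Kent→Norris 48. Service 77; fixed 54; total 131.
{Farrow, Largo, Elton, Norris, Brent, Upton}: service 72 + fixed 146 = 218
No other subset beats 116.

Open Farrow and Norris; minimum total cost 116.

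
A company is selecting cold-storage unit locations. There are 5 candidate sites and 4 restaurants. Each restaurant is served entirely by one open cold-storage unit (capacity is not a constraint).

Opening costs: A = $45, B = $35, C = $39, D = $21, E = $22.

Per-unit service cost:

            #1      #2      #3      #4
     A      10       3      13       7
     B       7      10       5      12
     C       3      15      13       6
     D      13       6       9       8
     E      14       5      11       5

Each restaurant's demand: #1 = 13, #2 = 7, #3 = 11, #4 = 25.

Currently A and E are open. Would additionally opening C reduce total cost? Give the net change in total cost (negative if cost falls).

Current service cost with {A, E}: 397.
Adding C: each restaurant re-picks its cheapest; new service cost 306, saving 91.
Extra fixed cost: 39. Net change = 39 − 91 = -52.
(Totals: 464 → 412.)

Yes — net change −52 (cost falls by 52).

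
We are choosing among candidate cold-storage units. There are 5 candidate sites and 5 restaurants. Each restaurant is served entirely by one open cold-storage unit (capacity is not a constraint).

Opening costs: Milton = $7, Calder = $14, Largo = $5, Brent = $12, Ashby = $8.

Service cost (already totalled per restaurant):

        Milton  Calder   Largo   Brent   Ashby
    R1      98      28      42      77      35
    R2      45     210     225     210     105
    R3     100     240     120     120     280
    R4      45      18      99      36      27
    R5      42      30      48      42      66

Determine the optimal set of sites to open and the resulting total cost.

For any fixed open set, each restaurant goes to its cheapest open site; total = fixed + service.
{Milton, Calder}: R1→Calder 28, R2→Milton 45, R3→Milton 100, R4→Calder 18, R5→Calder 30. Service 221; fixed 21; total 242.
{Milton, Calder, Largo}: service 221 + fixed 26 = 247
{Milton, Calder, Ashby}: R1→Calder 28, R2→Milton 45, R3→Milton 100, R4→Calder 18, R5→Calder 30. Service 221; fixed 29; total 250.
{Milton, Calder, Largo, Brent, Ashby}: R1→Calder 28, R2→Milton 45, R3→Milton 100, R4→Calder 18, R5→Calder 30. Service 221; fixed 46; total 267.
No other subset beats 242.

Open Milton and Calder; minimum total cost 242.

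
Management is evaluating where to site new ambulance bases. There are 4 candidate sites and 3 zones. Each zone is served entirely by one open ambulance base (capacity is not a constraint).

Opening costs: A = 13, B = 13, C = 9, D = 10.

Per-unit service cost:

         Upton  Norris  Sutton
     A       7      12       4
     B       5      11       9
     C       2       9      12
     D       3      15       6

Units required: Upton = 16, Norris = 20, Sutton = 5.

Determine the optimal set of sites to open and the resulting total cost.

For any fixed open set, each zone goes to its cheapest open site; total = fixed + service.
{A, C}: Upton→C 2·16=32, Norris→C 9·20=180, Sutton→A 4·5=20. Service 232; fixed 22; total 254.
{C, D}: Upton→C 2·16=32, Norris→C 9·20=180, Sutton→D 6·5=30. Service 242; fixed 19; total 261.
{A, C, D}: service 232 + fixed 32 = 264
{A, B, C, D}: Upton→C 2·16=32, Norris→C 9·20=180, Sutton→A 4·5=20. Service 232; fixed 45; total 277.
No other subset beats 254.

Open A and C; minimum total cost 254.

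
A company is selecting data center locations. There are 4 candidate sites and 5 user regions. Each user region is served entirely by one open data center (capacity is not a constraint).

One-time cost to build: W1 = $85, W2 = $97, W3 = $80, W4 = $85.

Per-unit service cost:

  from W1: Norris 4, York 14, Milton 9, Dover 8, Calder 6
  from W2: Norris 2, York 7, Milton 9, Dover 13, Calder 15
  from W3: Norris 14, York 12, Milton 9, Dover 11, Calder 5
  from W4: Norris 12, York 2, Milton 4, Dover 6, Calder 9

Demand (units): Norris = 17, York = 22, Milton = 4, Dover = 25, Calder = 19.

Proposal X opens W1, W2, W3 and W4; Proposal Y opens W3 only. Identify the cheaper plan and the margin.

Proposal X: {W1, W2, W3, W4}: Norris→W2 2·17=34, York→W4 2·22=44, Milton→W4 4·4=16, Dover→W4 6·25=150, Calder→W3 5·19=95. Service 339; fixed 347; total 686.
Proposal Y: {W3}: Norris→W3 14·17=238, York→W3 12·22=264, Milton→W3 9·4=36, Dover→W3 11·25=275, Calder→W3 5·19=95. Service 908; fixed 80; total 988.
Difference: |686 − 988| = 302.

Proposal X is cheaper by 302.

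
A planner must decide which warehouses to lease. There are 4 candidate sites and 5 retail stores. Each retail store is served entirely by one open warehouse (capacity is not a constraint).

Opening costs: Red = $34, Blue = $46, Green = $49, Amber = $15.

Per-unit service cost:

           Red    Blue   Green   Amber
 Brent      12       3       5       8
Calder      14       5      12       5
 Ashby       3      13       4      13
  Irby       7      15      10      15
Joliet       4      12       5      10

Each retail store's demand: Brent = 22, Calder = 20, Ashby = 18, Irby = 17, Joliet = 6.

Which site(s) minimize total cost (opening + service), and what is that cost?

For any fixed open set, each retail store goes to its cheapest open site; total = fixed + service.
{Red, Blue}: Brent→Blue 3·22=66, Calder→Blue 5·20=100, Ashby→Red 3·18=54, Irby→Red 7·17=119, Joliet→Red 4·6=24. Service 363; fixed 80; total 443.
{Red, Blue, Amber}: service 363 + fixed 95 = 458
{Red, Blue, Green}: service 363 + fixed 129 = 492
{Red, Blue, Green, Amber}: service 363 + fixed 144 = 507
(All 15 nonempty subsets were checked; Red and Blue is lowest.)

Open Red and Blue; minimum total cost 443.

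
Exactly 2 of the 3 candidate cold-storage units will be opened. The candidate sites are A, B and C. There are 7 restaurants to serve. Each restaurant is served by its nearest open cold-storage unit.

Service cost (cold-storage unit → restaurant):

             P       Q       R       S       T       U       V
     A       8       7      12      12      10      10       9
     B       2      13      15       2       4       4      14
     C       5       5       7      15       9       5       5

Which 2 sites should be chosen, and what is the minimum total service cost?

With exactly 2 open, each restaurant uses its cheapest among the chosen.
{B, C}: P→B 2, Q→C 5, R→C 7, S→B 2, T→B 4, U→B 4, V→C 5. Service cost 29.
{A, B}: service cost 40
{A, C}: service cost 48
Among all 3 size-2 choices, {B, C} is lowest.

Choose B and C; total service cost 29.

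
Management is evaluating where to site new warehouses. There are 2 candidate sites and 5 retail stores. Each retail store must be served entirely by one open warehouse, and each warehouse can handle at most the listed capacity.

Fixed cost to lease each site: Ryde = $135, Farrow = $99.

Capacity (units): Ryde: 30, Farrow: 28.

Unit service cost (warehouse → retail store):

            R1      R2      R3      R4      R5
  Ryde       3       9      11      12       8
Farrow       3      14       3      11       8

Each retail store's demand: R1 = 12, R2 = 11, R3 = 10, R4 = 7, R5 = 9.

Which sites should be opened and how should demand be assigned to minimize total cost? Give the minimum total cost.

Open {Ryde, Farrow}: R1→Ryde 3·12=36, R2→Ryde 9·11=99, R3→Farrow 3·10=30, R4→Farrow 11·7=77, R5→Farrow 8·9=72.
Loads: Ryde carries 23/30, Farrow carries 26/28. Service 314; fixed 234; total 548.
Next best feasible plan costs 555.

Minimum total cost: 548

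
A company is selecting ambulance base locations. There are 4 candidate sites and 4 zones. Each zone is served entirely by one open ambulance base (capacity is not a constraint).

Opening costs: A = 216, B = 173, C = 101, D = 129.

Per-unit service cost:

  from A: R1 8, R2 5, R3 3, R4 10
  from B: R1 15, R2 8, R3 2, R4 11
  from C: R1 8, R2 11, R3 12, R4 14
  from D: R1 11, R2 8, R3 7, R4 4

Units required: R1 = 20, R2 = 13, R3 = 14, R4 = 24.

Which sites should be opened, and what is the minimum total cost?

For any fixed open set, each zone goes to its cheapest open site; total = fixed + service.
{D}: R1→D 11·20=220, R2→D 8·13=104, R3→D 7·14=98, R4→D 4·24=96. Service 518; fixed 129; total 647.
{C, D}: R1→C 8·20=160, R2→D 8·13=104, R3→D 7·14=98, R4→D 4·24=96. Service 458; fixed 230; total 688.
{A, D}: R1→A 8·20=160, R2→A 5·13=65, R3→A 3·14=42, R4→D 4·24=96. Service 363; fixed 345; total 708.
{A, B, C, D}: R1→A 8·20=160, R2→A 5·13=65, R3→B 2·14=28, R4→D 4·24=96. Service 349; fixed 619; total 968.
(All 15 nonempty subsets were checked; D only is lowest.)

Open D only; minimum total cost 647.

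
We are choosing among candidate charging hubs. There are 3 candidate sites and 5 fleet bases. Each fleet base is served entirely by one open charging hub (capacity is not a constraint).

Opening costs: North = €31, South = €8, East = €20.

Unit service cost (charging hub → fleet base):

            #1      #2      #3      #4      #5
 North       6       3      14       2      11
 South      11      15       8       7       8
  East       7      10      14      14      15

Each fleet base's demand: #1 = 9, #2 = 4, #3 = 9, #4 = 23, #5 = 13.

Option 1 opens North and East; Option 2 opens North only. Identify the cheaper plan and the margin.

Option 2 is cheaper by 20.

Option 1: {North, East}: #1→North 6·9=54, #2→North 3·4=12, #3→North 14·9=126, #4→North 2·23=46, #5→North 11·13=143. Service 381; fixed 51; total 432.
Option 2: {North}: #1→North 6·9=54, #2→North 3·4=12, #3→North 14·9=126, #4→North 2·23=46, #5→North 11·13=143. Service 381; fixed 31; total 412.
Difference: |432 − 412| = 20.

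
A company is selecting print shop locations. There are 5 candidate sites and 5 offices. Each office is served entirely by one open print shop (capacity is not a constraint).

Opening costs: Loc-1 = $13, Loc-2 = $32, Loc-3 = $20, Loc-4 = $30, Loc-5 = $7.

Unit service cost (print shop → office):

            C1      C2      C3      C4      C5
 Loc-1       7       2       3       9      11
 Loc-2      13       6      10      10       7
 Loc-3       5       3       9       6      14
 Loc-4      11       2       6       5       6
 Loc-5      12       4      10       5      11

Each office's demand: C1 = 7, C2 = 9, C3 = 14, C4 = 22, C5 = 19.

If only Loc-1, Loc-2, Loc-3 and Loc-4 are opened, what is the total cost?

Total cost: 414

Each office is assigned to its cheapest site among the open ones.
{Loc-1, Loc-2, Loc-3, Loc-4}: C1→Loc-3 5·7=35, C2→Loc-1 2·9=18, C3→Loc-1 3·14=42, C4→Loc-4 5·22=110, C5→Loc-4 6·19=114. Service 319; fixed 95; total 414.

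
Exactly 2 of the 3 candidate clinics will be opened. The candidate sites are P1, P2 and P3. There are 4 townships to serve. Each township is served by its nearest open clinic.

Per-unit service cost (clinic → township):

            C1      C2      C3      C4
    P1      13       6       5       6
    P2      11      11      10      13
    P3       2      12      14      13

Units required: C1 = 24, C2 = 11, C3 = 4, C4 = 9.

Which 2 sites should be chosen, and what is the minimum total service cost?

With exactly 2 open, each township uses its cheapest among the chosen.
{P1, P3}: C1→P3 2·24=48, C2→P1 6·11=66, C3→P1 5·4=20, C4→P1 6·9=54. Service cost 188.
{P2, P3}: service cost 326
{P1, P2}: service cost 404
Among all 3 size-2 choices, {P1, P3} is lowest.

Choose P1 and P3; total service cost 188.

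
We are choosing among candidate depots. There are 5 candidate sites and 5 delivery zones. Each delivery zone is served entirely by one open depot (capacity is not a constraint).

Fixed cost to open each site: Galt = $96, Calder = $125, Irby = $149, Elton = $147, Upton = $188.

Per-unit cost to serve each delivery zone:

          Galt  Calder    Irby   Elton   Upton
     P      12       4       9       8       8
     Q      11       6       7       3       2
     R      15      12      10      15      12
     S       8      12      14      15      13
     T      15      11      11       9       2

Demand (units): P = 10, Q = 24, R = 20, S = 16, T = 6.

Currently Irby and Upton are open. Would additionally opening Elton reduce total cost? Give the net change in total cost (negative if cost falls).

No — net change +147 (cost rises by 147).

Current service cost with {Irby, Upton}: 548.
Adding Elton: each delivery zone re-picks its cheapest; new service cost 548, saving 0.
Extra fixed cost: 147. Net change = 147 − 0 = 147.
(Totals: 885 → 1032.)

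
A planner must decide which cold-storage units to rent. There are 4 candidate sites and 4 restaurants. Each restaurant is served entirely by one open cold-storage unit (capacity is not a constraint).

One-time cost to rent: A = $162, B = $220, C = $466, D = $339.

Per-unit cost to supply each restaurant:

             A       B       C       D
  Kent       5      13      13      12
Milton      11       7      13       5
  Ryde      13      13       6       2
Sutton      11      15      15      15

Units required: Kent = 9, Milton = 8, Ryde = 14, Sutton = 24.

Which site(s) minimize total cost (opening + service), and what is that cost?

Open A only; minimum total cost 741.

For any fixed open set, each restaurant goes to its cheapest open site; total = fixed + service.
{A}: Kent→A 5·9=45, Milton→A 11·8=88, Ryde→A 13·14=182, Sutton→A 11·24=264. Service 579; fixed 162; total 741.
{D}: service 536 + fixed 339 = 875
{A, D}: service 377 + fixed 501 = 878
{A, B, C, D}: service 377 + fixed 1187 = 1564
No other subset beats 741.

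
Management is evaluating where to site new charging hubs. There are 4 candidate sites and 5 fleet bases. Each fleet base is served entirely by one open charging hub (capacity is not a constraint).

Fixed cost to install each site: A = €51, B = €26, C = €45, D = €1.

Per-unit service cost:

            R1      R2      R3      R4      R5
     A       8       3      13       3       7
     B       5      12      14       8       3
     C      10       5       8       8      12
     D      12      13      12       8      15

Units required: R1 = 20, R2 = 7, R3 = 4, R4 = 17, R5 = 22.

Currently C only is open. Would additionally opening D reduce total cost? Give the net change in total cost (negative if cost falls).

No — net change +1 (cost rises by 1).

Current service cost with {C}: 667.
Adding D: each fleet base re-picks its cheapest; new service cost 667, saving 0.
Extra fixed cost: 1. Net change = 1 − 0 = 1.
(Totals: 712 → 713.)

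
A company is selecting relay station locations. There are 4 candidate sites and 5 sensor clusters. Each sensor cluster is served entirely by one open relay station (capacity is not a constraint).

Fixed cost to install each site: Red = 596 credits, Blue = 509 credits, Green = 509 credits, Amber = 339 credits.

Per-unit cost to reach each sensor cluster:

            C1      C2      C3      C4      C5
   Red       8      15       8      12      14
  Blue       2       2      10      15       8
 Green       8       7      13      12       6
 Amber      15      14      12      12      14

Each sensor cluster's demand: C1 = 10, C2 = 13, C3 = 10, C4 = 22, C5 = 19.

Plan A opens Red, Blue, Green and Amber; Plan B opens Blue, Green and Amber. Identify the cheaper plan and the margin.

Plan A: {Red, Blue, Green, Amber}: C1→Blue 2·10=20, C2→Blue 2·13=26, C3→Red 8·10=80, C4→Red 12·22=264, C5→Green 6·19=114. Service 504; fixed 1953; total 2457.
Plan B: {Blue, Green, Amber}: C1→Blue 2·10=20, C2→Blue 2·13=26, C3→Blue 10·10=100, C4→Green 12·22=264, C5→Green 6·19=114. Service 524; fixed 1357; total 1881.
Difference: |2457 − 1881| = 576.

Plan B is cheaper by 576.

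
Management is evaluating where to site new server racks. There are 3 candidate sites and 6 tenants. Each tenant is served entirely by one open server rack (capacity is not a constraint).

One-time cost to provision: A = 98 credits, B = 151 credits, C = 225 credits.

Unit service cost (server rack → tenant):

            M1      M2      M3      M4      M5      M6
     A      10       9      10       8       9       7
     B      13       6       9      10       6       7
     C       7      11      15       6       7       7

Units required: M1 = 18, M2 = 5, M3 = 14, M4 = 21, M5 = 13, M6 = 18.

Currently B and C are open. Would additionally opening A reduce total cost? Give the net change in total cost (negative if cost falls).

Current service cost with {B, C}: 612.
Adding A: each tenant re-picks its cheapest; new service cost 612, saving 0.
Extra fixed cost: 98. Net change = 98 − 0 = 98.
(Totals: 988 → 1086.)

No — net change +98 (cost rises by 98).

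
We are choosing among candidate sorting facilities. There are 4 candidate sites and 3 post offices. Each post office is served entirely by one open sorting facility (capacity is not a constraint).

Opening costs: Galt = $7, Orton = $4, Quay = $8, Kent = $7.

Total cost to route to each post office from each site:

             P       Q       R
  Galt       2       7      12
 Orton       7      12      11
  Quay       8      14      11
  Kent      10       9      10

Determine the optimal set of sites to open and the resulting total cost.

For any fixed open set, each post office goes to its cheapest open site; total = fixed + service.
{Galt}: P→Galt 2, Q→Galt 7, R→Galt 12. Service 21; fixed 7; total 28.
{Galt, Orton}: P→Galt 2, Q→Galt 7, R→Orton 11. Service 20; fixed 11; total 31.
{Galt, Kent}: service 19 + fixed 14 = 33
{Galt, Orton, Quay, Kent}: service 19 + fixed 26 = 45
(All 15 nonempty subsets were checked; Galt only is lowest.)

Open Galt only; minimum total cost 28.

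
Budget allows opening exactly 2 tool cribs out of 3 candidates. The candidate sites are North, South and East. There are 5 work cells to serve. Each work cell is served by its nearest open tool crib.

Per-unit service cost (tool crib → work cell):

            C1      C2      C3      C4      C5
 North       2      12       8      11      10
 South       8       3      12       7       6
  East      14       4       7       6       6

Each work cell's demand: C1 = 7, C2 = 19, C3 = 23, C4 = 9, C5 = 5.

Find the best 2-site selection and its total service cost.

Choose North and East; total service cost 335.

With exactly 2 open, each work cell uses its cheapest among the chosen.
{North, East}: C1→North 2·7=14, C2→East 4·19=76, C3→East 7·23=161, C4→East 6·9=54, C5→East 6·5=30. Service cost 335.
{North, South}: service cost 348
{South, East}: service cost 358
Among all 3 size-2 choices, {North, East} is lowest.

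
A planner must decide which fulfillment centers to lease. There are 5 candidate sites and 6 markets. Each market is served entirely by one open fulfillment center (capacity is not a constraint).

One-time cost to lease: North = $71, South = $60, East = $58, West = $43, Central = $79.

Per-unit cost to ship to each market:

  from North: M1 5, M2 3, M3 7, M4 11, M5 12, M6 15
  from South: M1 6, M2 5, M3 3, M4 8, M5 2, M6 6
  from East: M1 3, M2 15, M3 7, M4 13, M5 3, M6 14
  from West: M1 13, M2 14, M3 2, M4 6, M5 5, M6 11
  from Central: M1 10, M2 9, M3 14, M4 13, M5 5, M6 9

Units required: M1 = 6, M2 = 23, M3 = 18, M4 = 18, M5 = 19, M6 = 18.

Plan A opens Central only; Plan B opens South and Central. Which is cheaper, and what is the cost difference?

Plan B is cheaper by 455.

Plan A: {Central}: M1→Central 10·6=60, M2→Central 9·23=207, M3→Central 14·18=252, M4→Central 13·18=234, M5→Central 5·19=95, M6→Central 9·18=162. Service 1010; fixed 79; total 1089.
Plan B: {South, Central}: M1→South 6·6=36, M2→South 5·23=115, M3→South 3·18=54, M4→South 8·18=144, M5→South 2·19=38, M6→South 6·18=108. Service 495; fixed 139; total 634.
Difference: |1089 − 634| = 455.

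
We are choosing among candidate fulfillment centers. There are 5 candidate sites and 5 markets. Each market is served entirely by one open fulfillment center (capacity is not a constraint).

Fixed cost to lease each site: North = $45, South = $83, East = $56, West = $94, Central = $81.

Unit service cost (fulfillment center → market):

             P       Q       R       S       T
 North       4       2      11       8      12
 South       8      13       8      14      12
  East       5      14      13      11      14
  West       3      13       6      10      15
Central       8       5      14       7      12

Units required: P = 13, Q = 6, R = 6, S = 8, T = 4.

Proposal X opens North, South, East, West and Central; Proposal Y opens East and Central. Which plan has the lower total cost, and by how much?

Proposal Y is cheaper by 136.

Proposal X: {North, South, East, West, Central}: P→West 3·13=39, Q→North 2·6=12, R→West 6·6=36, S→Central 7·8=56, T→North 12·4=48. Service 191; fixed 359; total 550.
Proposal Y: {East, Central}: P→East 5·13=65, Q→Central 5·6=30, R→East 13·6=78, S→Central 7·8=56, T→Central 12·4=48. Service 277; fixed 137; total 414.
Difference: |550 − 414| = 136.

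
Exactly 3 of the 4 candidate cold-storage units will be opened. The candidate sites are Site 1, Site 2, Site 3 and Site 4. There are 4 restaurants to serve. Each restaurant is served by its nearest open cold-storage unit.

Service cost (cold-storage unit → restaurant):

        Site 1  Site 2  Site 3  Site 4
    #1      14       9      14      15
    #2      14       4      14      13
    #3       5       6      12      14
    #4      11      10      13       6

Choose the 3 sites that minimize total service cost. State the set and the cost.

With exactly 3 open, each restaurant uses its cheapest among the chosen.
{Site 1, Site 2, Site 4}: #1→Site 2 9, #2→Site 2 4, #3→Site 1 5, #4→Site 4 6. Service cost 24.
{Site 2, Site 3, Site 4}: service cost 25
{Site 1, Site 2, Site 3}: service cost 28
Among all 4 size-3 choices, {Site 1, Site 2, Site 4} is lowest.

Choose Site 1, Site 2 and Site 4; total service cost 24.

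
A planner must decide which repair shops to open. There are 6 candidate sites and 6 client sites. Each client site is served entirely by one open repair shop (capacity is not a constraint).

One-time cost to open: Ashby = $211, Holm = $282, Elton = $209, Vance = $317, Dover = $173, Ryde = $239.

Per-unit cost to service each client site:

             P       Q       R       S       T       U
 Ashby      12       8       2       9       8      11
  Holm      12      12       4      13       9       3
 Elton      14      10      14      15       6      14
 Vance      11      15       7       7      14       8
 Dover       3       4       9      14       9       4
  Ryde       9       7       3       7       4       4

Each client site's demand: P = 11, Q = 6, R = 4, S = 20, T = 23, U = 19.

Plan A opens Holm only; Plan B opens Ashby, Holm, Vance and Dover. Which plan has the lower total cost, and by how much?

Plan A: {Holm}: P→Holm 12·11=132, Q→Holm 12·6=72, R→Holm 4·4=16, S→Holm 13·20=260, T→Holm 9·23=207, U→Holm 3·19=57. Service 744; fixed 282; total 1026.
Plan B: {Ashby, Holm, Vance, Dover}: P→Dover 3·11=33, Q→Dover 4·6=24, R→Ashby 2·4=8, S→Vance 7·20=140, T→Ashby 8·23=184, U→Holm 3·19=57. Service 446; fixed 983; total 1429.
Difference: |1026 − 1429| = 403.

Plan A is cheaper by 403.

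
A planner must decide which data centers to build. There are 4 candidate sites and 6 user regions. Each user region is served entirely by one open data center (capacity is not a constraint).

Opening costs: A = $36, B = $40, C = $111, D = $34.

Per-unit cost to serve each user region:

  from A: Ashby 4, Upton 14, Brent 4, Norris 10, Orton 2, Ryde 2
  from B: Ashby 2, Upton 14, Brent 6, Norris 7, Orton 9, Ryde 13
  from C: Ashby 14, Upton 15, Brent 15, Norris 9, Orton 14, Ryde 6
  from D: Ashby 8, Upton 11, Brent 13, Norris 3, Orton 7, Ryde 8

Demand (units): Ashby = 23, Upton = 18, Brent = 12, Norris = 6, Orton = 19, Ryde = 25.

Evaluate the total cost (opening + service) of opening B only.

Each user region is assigned to its cheapest site among the open ones.
{B}: Ashby→B 2·23=46, Upton→B 14·18=252, Brent→B 6·12=72, Norris→B 7·6=42, Orton→B 9·19=171, Ryde→B 13·25=325. Service 908; fixed 40; total 948.

Total cost: 948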